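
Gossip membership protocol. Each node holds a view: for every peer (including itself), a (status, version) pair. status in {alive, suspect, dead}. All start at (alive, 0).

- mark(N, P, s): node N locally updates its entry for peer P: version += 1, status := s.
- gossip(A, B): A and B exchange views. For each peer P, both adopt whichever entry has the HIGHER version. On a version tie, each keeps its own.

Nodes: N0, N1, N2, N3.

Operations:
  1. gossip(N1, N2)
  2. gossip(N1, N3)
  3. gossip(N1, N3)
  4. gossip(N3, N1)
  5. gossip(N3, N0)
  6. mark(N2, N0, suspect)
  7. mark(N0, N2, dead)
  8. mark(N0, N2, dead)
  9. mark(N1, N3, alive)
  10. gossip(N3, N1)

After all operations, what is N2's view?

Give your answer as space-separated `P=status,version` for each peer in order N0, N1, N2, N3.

Answer: N0=suspect,1 N1=alive,0 N2=alive,0 N3=alive,0

Derivation:
Op 1: gossip N1<->N2 -> N1.N0=(alive,v0) N1.N1=(alive,v0) N1.N2=(alive,v0) N1.N3=(alive,v0) | N2.N0=(alive,v0) N2.N1=(alive,v0) N2.N2=(alive,v0) N2.N3=(alive,v0)
Op 2: gossip N1<->N3 -> N1.N0=(alive,v0) N1.N1=(alive,v0) N1.N2=(alive,v0) N1.N3=(alive,v0) | N3.N0=(alive,v0) N3.N1=(alive,v0) N3.N2=(alive,v0) N3.N3=(alive,v0)
Op 3: gossip N1<->N3 -> N1.N0=(alive,v0) N1.N1=(alive,v0) N1.N2=(alive,v0) N1.N3=(alive,v0) | N3.N0=(alive,v0) N3.N1=(alive,v0) N3.N2=(alive,v0) N3.N3=(alive,v0)
Op 4: gossip N3<->N1 -> N3.N0=(alive,v0) N3.N1=(alive,v0) N3.N2=(alive,v0) N3.N3=(alive,v0) | N1.N0=(alive,v0) N1.N1=(alive,v0) N1.N2=(alive,v0) N1.N3=(alive,v0)
Op 5: gossip N3<->N0 -> N3.N0=(alive,v0) N3.N1=(alive,v0) N3.N2=(alive,v0) N3.N3=(alive,v0) | N0.N0=(alive,v0) N0.N1=(alive,v0) N0.N2=(alive,v0) N0.N3=(alive,v0)
Op 6: N2 marks N0=suspect -> (suspect,v1)
Op 7: N0 marks N2=dead -> (dead,v1)
Op 8: N0 marks N2=dead -> (dead,v2)
Op 9: N1 marks N3=alive -> (alive,v1)
Op 10: gossip N3<->N1 -> N3.N0=(alive,v0) N3.N1=(alive,v0) N3.N2=(alive,v0) N3.N3=(alive,v1) | N1.N0=(alive,v0) N1.N1=(alive,v0) N1.N2=(alive,v0) N1.N3=(alive,v1)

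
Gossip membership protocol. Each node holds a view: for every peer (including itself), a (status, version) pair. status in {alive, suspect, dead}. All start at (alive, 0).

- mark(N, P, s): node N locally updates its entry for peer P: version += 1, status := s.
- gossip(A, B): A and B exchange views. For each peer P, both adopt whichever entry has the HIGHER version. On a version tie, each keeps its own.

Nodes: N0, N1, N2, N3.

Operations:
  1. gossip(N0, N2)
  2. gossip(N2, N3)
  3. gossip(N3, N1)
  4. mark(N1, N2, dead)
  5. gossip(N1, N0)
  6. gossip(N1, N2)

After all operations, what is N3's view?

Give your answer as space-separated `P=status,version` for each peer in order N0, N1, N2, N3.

Op 1: gossip N0<->N2 -> N0.N0=(alive,v0) N0.N1=(alive,v0) N0.N2=(alive,v0) N0.N3=(alive,v0) | N2.N0=(alive,v0) N2.N1=(alive,v0) N2.N2=(alive,v0) N2.N3=(alive,v0)
Op 2: gossip N2<->N3 -> N2.N0=(alive,v0) N2.N1=(alive,v0) N2.N2=(alive,v0) N2.N3=(alive,v0) | N3.N0=(alive,v0) N3.N1=(alive,v0) N3.N2=(alive,v0) N3.N3=(alive,v0)
Op 3: gossip N3<->N1 -> N3.N0=(alive,v0) N3.N1=(alive,v0) N3.N2=(alive,v0) N3.N3=(alive,v0) | N1.N0=(alive,v0) N1.N1=(alive,v0) N1.N2=(alive,v0) N1.N3=(alive,v0)
Op 4: N1 marks N2=dead -> (dead,v1)
Op 5: gossip N1<->N0 -> N1.N0=(alive,v0) N1.N1=(alive,v0) N1.N2=(dead,v1) N1.N3=(alive,v0) | N0.N0=(alive,v0) N0.N1=(alive,v0) N0.N2=(dead,v1) N0.N3=(alive,v0)
Op 6: gossip N1<->N2 -> N1.N0=(alive,v0) N1.N1=(alive,v0) N1.N2=(dead,v1) N1.N3=(alive,v0) | N2.N0=(alive,v0) N2.N1=(alive,v0) N2.N2=(dead,v1) N2.N3=(alive,v0)

Answer: N0=alive,0 N1=alive,0 N2=alive,0 N3=alive,0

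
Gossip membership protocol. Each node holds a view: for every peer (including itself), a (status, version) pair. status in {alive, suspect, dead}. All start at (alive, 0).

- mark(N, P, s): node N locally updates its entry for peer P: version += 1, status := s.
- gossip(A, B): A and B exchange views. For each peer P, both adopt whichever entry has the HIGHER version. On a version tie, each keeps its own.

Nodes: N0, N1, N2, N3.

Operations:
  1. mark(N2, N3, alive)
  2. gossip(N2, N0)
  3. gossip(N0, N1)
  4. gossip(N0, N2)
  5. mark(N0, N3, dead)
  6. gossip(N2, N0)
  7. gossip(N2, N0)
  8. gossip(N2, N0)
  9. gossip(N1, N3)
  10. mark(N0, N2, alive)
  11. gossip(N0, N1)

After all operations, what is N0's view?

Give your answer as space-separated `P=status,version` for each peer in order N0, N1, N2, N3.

Answer: N0=alive,0 N1=alive,0 N2=alive,1 N3=dead,2

Derivation:
Op 1: N2 marks N3=alive -> (alive,v1)
Op 2: gossip N2<->N0 -> N2.N0=(alive,v0) N2.N1=(alive,v0) N2.N2=(alive,v0) N2.N3=(alive,v1) | N0.N0=(alive,v0) N0.N1=(alive,v0) N0.N2=(alive,v0) N0.N3=(alive,v1)
Op 3: gossip N0<->N1 -> N0.N0=(alive,v0) N0.N1=(alive,v0) N0.N2=(alive,v0) N0.N3=(alive,v1) | N1.N0=(alive,v0) N1.N1=(alive,v0) N1.N2=(alive,v0) N1.N3=(alive,v1)
Op 4: gossip N0<->N2 -> N0.N0=(alive,v0) N0.N1=(alive,v0) N0.N2=(alive,v0) N0.N3=(alive,v1) | N2.N0=(alive,v0) N2.N1=(alive,v0) N2.N2=(alive,v0) N2.N3=(alive,v1)
Op 5: N0 marks N3=dead -> (dead,v2)
Op 6: gossip N2<->N0 -> N2.N0=(alive,v0) N2.N1=(alive,v0) N2.N2=(alive,v0) N2.N3=(dead,v2) | N0.N0=(alive,v0) N0.N1=(alive,v0) N0.N2=(alive,v0) N0.N3=(dead,v2)
Op 7: gossip N2<->N0 -> N2.N0=(alive,v0) N2.N1=(alive,v0) N2.N2=(alive,v0) N2.N3=(dead,v2) | N0.N0=(alive,v0) N0.N1=(alive,v0) N0.N2=(alive,v0) N0.N3=(dead,v2)
Op 8: gossip N2<->N0 -> N2.N0=(alive,v0) N2.N1=(alive,v0) N2.N2=(alive,v0) N2.N3=(dead,v2) | N0.N0=(alive,v0) N0.N1=(alive,v0) N0.N2=(alive,v0) N0.N3=(dead,v2)
Op 9: gossip N1<->N3 -> N1.N0=(alive,v0) N1.N1=(alive,v0) N1.N2=(alive,v0) N1.N3=(alive,v1) | N3.N0=(alive,v0) N3.N1=(alive,v0) N3.N2=(alive,v0) N3.N3=(alive,v1)
Op 10: N0 marks N2=alive -> (alive,v1)
Op 11: gossip N0<->N1 -> N0.N0=(alive,v0) N0.N1=(alive,v0) N0.N2=(alive,v1) N0.N3=(dead,v2) | N1.N0=(alive,v0) N1.N1=(alive,v0) N1.N2=(alive,v1) N1.N3=(dead,v2)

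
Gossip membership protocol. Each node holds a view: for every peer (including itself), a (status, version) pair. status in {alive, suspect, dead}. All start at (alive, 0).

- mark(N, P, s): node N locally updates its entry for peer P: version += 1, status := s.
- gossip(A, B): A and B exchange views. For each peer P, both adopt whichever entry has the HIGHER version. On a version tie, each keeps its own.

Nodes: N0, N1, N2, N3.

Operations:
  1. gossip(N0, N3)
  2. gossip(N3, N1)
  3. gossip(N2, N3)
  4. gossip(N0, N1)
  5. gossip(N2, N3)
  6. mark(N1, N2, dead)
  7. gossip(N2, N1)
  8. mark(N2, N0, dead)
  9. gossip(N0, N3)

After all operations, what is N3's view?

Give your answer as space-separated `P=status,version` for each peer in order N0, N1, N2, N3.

Answer: N0=alive,0 N1=alive,0 N2=alive,0 N3=alive,0

Derivation:
Op 1: gossip N0<->N3 -> N0.N0=(alive,v0) N0.N1=(alive,v0) N0.N2=(alive,v0) N0.N3=(alive,v0) | N3.N0=(alive,v0) N3.N1=(alive,v0) N3.N2=(alive,v0) N3.N3=(alive,v0)
Op 2: gossip N3<->N1 -> N3.N0=(alive,v0) N3.N1=(alive,v0) N3.N2=(alive,v0) N3.N3=(alive,v0) | N1.N0=(alive,v0) N1.N1=(alive,v0) N1.N2=(alive,v0) N1.N3=(alive,v0)
Op 3: gossip N2<->N3 -> N2.N0=(alive,v0) N2.N1=(alive,v0) N2.N2=(alive,v0) N2.N3=(alive,v0) | N3.N0=(alive,v0) N3.N1=(alive,v0) N3.N2=(alive,v0) N3.N3=(alive,v0)
Op 4: gossip N0<->N1 -> N0.N0=(alive,v0) N0.N1=(alive,v0) N0.N2=(alive,v0) N0.N3=(alive,v0) | N1.N0=(alive,v0) N1.N1=(alive,v0) N1.N2=(alive,v0) N1.N3=(alive,v0)
Op 5: gossip N2<->N3 -> N2.N0=(alive,v0) N2.N1=(alive,v0) N2.N2=(alive,v0) N2.N3=(alive,v0) | N3.N0=(alive,v0) N3.N1=(alive,v0) N3.N2=(alive,v0) N3.N3=(alive,v0)
Op 6: N1 marks N2=dead -> (dead,v1)
Op 7: gossip N2<->N1 -> N2.N0=(alive,v0) N2.N1=(alive,v0) N2.N2=(dead,v1) N2.N3=(alive,v0) | N1.N0=(alive,v0) N1.N1=(alive,v0) N1.N2=(dead,v1) N1.N3=(alive,v0)
Op 8: N2 marks N0=dead -> (dead,v1)
Op 9: gossip N0<->N3 -> N0.N0=(alive,v0) N0.N1=(alive,v0) N0.N2=(alive,v0) N0.N3=(alive,v0) | N3.N0=(alive,v0) N3.N1=(alive,v0) N3.N2=(alive,v0) N3.N3=(alive,v0)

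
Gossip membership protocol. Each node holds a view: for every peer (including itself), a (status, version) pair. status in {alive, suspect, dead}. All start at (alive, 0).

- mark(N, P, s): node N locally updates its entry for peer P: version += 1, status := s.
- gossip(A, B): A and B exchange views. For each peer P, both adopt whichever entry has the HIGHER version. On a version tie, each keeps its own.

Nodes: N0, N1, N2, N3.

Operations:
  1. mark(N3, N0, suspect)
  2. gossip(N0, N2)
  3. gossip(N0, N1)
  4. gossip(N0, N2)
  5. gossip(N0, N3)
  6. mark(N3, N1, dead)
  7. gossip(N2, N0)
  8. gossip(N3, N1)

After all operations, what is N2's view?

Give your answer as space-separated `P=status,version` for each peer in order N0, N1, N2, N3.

Answer: N0=suspect,1 N1=alive,0 N2=alive,0 N3=alive,0

Derivation:
Op 1: N3 marks N0=suspect -> (suspect,v1)
Op 2: gossip N0<->N2 -> N0.N0=(alive,v0) N0.N1=(alive,v0) N0.N2=(alive,v0) N0.N3=(alive,v0) | N2.N0=(alive,v0) N2.N1=(alive,v0) N2.N2=(alive,v0) N2.N3=(alive,v0)
Op 3: gossip N0<->N1 -> N0.N0=(alive,v0) N0.N1=(alive,v0) N0.N2=(alive,v0) N0.N3=(alive,v0) | N1.N0=(alive,v0) N1.N1=(alive,v0) N1.N2=(alive,v0) N1.N3=(alive,v0)
Op 4: gossip N0<->N2 -> N0.N0=(alive,v0) N0.N1=(alive,v0) N0.N2=(alive,v0) N0.N3=(alive,v0) | N2.N0=(alive,v0) N2.N1=(alive,v0) N2.N2=(alive,v0) N2.N3=(alive,v0)
Op 5: gossip N0<->N3 -> N0.N0=(suspect,v1) N0.N1=(alive,v0) N0.N2=(alive,v0) N0.N3=(alive,v0) | N3.N0=(suspect,v1) N3.N1=(alive,v0) N3.N2=(alive,v0) N3.N3=(alive,v0)
Op 6: N3 marks N1=dead -> (dead,v1)
Op 7: gossip N2<->N0 -> N2.N0=(suspect,v1) N2.N1=(alive,v0) N2.N2=(alive,v0) N2.N3=(alive,v0) | N0.N0=(suspect,v1) N0.N1=(alive,v0) N0.N2=(alive,v0) N0.N3=(alive,v0)
Op 8: gossip N3<->N1 -> N3.N0=(suspect,v1) N3.N1=(dead,v1) N3.N2=(alive,v0) N3.N3=(alive,v0) | N1.N0=(suspect,v1) N1.N1=(dead,v1) N1.N2=(alive,v0) N1.N3=(alive,v0)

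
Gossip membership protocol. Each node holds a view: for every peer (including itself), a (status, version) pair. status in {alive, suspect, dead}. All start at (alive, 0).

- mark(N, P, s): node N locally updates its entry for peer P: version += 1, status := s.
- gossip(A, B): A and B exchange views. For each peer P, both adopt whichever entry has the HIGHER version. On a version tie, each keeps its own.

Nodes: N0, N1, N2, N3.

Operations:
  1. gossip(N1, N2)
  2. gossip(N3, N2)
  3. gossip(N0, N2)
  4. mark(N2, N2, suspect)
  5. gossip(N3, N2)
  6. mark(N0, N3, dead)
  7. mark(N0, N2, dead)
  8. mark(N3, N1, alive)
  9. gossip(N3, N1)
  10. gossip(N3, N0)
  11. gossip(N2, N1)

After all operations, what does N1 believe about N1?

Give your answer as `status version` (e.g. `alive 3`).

Answer: alive 1

Derivation:
Op 1: gossip N1<->N2 -> N1.N0=(alive,v0) N1.N1=(alive,v0) N1.N2=(alive,v0) N1.N3=(alive,v0) | N2.N0=(alive,v0) N2.N1=(alive,v0) N2.N2=(alive,v0) N2.N3=(alive,v0)
Op 2: gossip N3<->N2 -> N3.N0=(alive,v0) N3.N1=(alive,v0) N3.N2=(alive,v0) N3.N3=(alive,v0) | N2.N0=(alive,v0) N2.N1=(alive,v0) N2.N2=(alive,v0) N2.N3=(alive,v0)
Op 3: gossip N0<->N2 -> N0.N0=(alive,v0) N0.N1=(alive,v0) N0.N2=(alive,v0) N0.N3=(alive,v0) | N2.N0=(alive,v0) N2.N1=(alive,v0) N2.N2=(alive,v0) N2.N3=(alive,v0)
Op 4: N2 marks N2=suspect -> (suspect,v1)
Op 5: gossip N3<->N2 -> N3.N0=(alive,v0) N3.N1=(alive,v0) N3.N2=(suspect,v1) N3.N3=(alive,v0) | N2.N0=(alive,v0) N2.N1=(alive,v0) N2.N2=(suspect,v1) N2.N3=(alive,v0)
Op 6: N0 marks N3=dead -> (dead,v1)
Op 7: N0 marks N2=dead -> (dead,v1)
Op 8: N3 marks N1=alive -> (alive,v1)
Op 9: gossip N3<->N1 -> N3.N0=(alive,v0) N3.N1=(alive,v1) N3.N2=(suspect,v1) N3.N3=(alive,v0) | N1.N0=(alive,v0) N1.N1=(alive,v1) N1.N2=(suspect,v1) N1.N3=(alive,v0)
Op 10: gossip N3<->N0 -> N3.N0=(alive,v0) N3.N1=(alive,v1) N3.N2=(suspect,v1) N3.N3=(dead,v1) | N0.N0=(alive,v0) N0.N1=(alive,v1) N0.N2=(dead,v1) N0.N3=(dead,v1)
Op 11: gossip N2<->N1 -> N2.N0=(alive,v0) N2.N1=(alive,v1) N2.N2=(suspect,v1) N2.N3=(alive,v0) | N1.N0=(alive,v0) N1.N1=(alive,v1) N1.N2=(suspect,v1) N1.N3=(alive,v0)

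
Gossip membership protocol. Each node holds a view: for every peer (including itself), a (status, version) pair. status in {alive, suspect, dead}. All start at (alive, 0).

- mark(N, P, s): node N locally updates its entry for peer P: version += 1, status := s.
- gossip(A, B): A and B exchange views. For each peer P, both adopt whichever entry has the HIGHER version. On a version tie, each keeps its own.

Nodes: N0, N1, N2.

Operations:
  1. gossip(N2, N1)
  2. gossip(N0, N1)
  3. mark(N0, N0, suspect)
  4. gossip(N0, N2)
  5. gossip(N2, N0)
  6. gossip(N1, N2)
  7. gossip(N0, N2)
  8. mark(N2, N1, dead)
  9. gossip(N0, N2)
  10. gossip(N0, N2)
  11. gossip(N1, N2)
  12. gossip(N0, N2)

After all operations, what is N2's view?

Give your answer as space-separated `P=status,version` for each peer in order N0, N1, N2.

Op 1: gossip N2<->N1 -> N2.N0=(alive,v0) N2.N1=(alive,v0) N2.N2=(alive,v0) | N1.N0=(alive,v0) N1.N1=(alive,v0) N1.N2=(alive,v0)
Op 2: gossip N0<->N1 -> N0.N0=(alive,v0) N0.N1=(alive,v0) N0.N2=(alive,v0) | N1.N0=(alive,v0) N1.N1=(alive,v0) N1.N2=(alive,v0)
Op 3: N0 marks N0=suspect -> (suspect,v1)
Op 4: gossip N0<->N2 -> N0.N0=(suspect,v1) N0.N1=(alive,v0) N0.N2=(alive,v0) | N2.N0=(suspect,v1) N2.N1=(alive,v0) N2.N2=(alive,v0)
Op 5: gossip N2<->N0 -> N2.N0=(suspect,v1) N2.N1=(alive,v0) N2.N2=(alive,v0) | N0.N0=(suspect,v1) N0.N1=(alive,v0) N0.N2=(alive,v0)
Op 6: gossip N1<->N2 -> N1.N0=(suspect,v1) N1.N1=(alive,v0) N1.N2=(alive,v0) | N2.N0=(suspect,v1) N2.N1=(alive,v0) N2.N2=(alive,v0)
Op 7: gossip N0<->N2 -> N0.N0=(suspect,v1) N0.N1=(alive,v0) N0.N2=(alive,v0) | N2.N0=(suspect,v1) N2.N1=(alive,v0) N2.N2=(alive,v0)
Op 8: N2 marks N1=dead -> (dead,v1)
Op 9: gossip N0<->N2 -> N0.N0=(suspect,v1) N0.N1=(dead,v1) N0.N2=(alive,v0) | N2.N0=(suspect,v1) N2.N1=(dead,v1) N2.N2=(alive,v0)
Op 10: gossip N0<->N2 -> N0.N0=(suspect,v1) N0.N1=(dead,v1) N0.N2=(alive,v0) | N2.N0=(suspect,v1) N2.N1=(dead,v1) N2.N2=(alive,v0)
Op 11: gossip N1<->N2 -> N1.N0=(suspect,v1) N1.N1=(dead,v1) N1.N2=(alive,v0) | N2.N0=(suspect,v1) N2.N1=(dead,v1) N2.N2=(alive,v0)
Op 12: gossip N0<->N2 -> N0.N0=(suspect,v1) N0.N1=(dead,v1) N0.N2=(alive,v0) | N2.N0=(suspect,v1) N2.N1=(dead,v1) N2.N2=(alive,v0)

Answer: N0=suspect,1 N1=dead,1 N2=alive,0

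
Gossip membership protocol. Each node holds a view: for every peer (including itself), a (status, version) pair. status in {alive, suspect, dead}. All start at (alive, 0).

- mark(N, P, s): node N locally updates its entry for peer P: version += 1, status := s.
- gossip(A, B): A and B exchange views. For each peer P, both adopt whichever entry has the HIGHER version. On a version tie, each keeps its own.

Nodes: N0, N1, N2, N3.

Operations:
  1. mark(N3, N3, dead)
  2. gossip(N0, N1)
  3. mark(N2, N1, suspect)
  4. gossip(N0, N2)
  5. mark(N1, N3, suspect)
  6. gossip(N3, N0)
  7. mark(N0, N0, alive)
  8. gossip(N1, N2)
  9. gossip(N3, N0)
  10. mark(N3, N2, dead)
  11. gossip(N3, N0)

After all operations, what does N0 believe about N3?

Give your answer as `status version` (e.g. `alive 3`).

Op 1: N3 marks N3=dead -> (dead,v1)
Op 2: gossip N0<->N1 -> N0.N0=(alive,v0) N0.N1=(alive,v0) N0.N2=(alive,v0) N0.N3=(alive,v0) | N1.N0=(alive,v0) N1.N1=(alive,v0) N1.N2=(alive,v0) N1.N3=(alive,v0)
Op 3: N2 marks N1=suspect -> (suspect,v1)
Op 4: gossip N0<->N2 -> N0.N0=(alive,v0) N0.N1=(suspect,v1) N0.N2=(alive,v0) N0.N3=(alive,v0) | N2.N0=(alive,v0) N2.N1=(suspect,v1) N2.N2=(alive,v0) N2.N3=(alive,v0)
Op 5: N1 marks N3=suspect -> (suspect,v1)
Op 6: gossip N3<->N0 -> N3.N0=(alive,v0) N3.N1=(suspect,v1) N3.N2=(alive,v0) N3.N3=(dead,v1) | N0.N0=(alive,v0) N0.N1=(suspect,v1) N0.N2=(alive,v0) N0.N3=(dead,v1)
Op 7: N0 marks N0=alive -> (alive,v1)
Op 8: gossip N1<->N2 -> N1.N0=(alive,v0) N1.N1=(suspect,v1) N1.N2=(alive,v0) N1.N3=(suspect,v1) | N2.N0=(alive,v0) N2.N1=(suspect,v1) N2.N2=(alive,v0) N2.N3=(suspect,v1)
Op 9: gossip N3<->N0 -> N3.N0=(alive,v1) N3.N1=(suspect,v1) N3.N2=(alive,v0) N3.N3=(dead,v1) | N0.N0=(alive,v1) N0.N1=(suspect,v1) N0.N2=(alive,v0) N0.N3=(dead,v1)
Op 10: N3 marks N2=dead -> (dead,v1)
Op 11: gossip N3<->N0 -> N3.N0=(alive,v1) N3.N1=(suspect,v1) N3.N2=(dead,v1) N3.N3=(dead,v1) | N0.N0=(alive,v1) N0.N1=(suspect,v1) N0.N2=(dead,v1) N0.N3=(dead,v1)

Answer: dead 1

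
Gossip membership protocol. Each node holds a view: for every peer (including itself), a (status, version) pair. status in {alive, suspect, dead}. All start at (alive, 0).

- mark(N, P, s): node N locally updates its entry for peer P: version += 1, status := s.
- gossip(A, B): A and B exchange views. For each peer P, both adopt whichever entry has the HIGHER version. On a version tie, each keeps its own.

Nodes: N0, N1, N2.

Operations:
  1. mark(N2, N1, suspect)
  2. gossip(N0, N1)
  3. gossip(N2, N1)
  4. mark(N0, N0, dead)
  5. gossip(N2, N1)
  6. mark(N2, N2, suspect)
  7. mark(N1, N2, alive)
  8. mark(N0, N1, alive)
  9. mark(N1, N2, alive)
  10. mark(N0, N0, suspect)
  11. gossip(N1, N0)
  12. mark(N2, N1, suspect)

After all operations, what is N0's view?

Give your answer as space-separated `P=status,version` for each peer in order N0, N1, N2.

Op 1: N2 marks N1=suspect -> (suspect,v1)
Op 2: gossip N0<->N1 -> N0.N0=(alive,v0) N0.N1=(alive,v0) N0.N2=(alive,v0) | N1.N0=(alive,v0) N1.N1=(alive,v0) N1.N2=(alive,v0)
Op 3: gossip N2<->N1 -> N2.N0=(alive,v0) N2.N1=(suspect,v1) N2.N2=(alive,v0) | N1.N0=(alive,v0) N1.N1=(suspect,v1) N1.N2=(alive,v0)
Op 4: N0 marks N0=dead -> (dead,v1)
Op 5: gossip N2<->N1 -> N2.N0=(alive,v0) N2.N1=(suspect,v1) N2.N2=(alive,v0) | N1.N0=(alive,v0) N1.N1=(suspect,v1) N1.N2=(alive,v0)
Op 6: N2 marks N2=suspect -> (suspect,v1)
Op 7: N1 marks N2=alive -> (alive,v1)
Op 8: N0 marks N1=alive -> (alive,v1)
Op 9: N1 marks N2=alive -> (alive,v2)
Op 10: N0 marks N0=suspect -> (suspect,v2)
Op 11: gossip N1<->N0 -> N1.N0=(suspect,v2) N1.N1=(suspect,v1) N1.N2=(alive,v2) | N0.N0=(suspect,v2) N0.N1=(alive,v1) N0.N2=(alive,v2)
Op 12: N2 marks N1=suspect -> (suspect,v2)

Answer: N0=suspect,2 N1=alive,1 N2=alive,2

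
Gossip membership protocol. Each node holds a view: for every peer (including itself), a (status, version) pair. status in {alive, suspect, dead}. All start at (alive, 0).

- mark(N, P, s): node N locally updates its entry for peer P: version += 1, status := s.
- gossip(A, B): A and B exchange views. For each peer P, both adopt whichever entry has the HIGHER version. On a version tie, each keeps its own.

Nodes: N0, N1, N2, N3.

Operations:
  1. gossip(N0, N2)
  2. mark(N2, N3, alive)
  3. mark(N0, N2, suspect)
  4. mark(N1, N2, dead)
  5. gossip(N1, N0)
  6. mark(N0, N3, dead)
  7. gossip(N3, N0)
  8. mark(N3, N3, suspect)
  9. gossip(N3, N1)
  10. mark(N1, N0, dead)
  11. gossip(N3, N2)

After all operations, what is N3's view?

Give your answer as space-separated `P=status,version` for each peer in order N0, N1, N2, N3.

Op 1: gossip N0<->N2 -> N0.N0=(alive,v0) N0.N1=(alive,v0) N0.N2=(alive,v0) N0.N3=(alive,v0) | N2.N0=(alive,v0) N2.N1=(alive,v0) N2.N2=(alive,v0) N2.N3=(alive,v0)
Op 2: N2 marks N3=alive -> (alive,v1)
Op 3: N0 marks N2=suspect -> (suspect,v1)
Op 4: N1 marks N2=dead -> (dead,v1)
Op 5: gossip N1<->N0 -> N1.N0=(alive,v0) N1.N1=(alive,v0) N1.N2=(dead,v1) N1.N3=(alive,v0) | N0.N0=(alive,v0) N0.N1=(alive,v0) N0.N2=(suspect,v1) N0.N3=(alive,v0)
Op 6: N0 marks N3=dead -> (dead,v1)
Op 7: gossip N3<->N0 -> N3.N0=(alive,v0) N3.N1=(alive,v0) N3.N2=(suspect,v1) N3.N3=(dead,v1) | N0.N0=(alive,v0) N0.N1=(alive,v0) N0.N2=(suspect,v1) N0.N3=(dead,v1)
Op 8: N3 marks N3=suspect -> (suspect,v2)
Op 9: gossip N3<->N1 -> N3.N0=(alive,v0) N3.N1=(alive,v0) N3.N2=(suspect,v1) N3.N3=(suspect,v2) | N1.N0=(alive,v0) N1.N1=(alive,v0) N1.N2=(dead,v1) N1.N3=(suspect,v2)
Op 10: N1 marks N0=dead -> (dead,v1)
Op 11: gossip N3<->N2 -> N3.N0=(alive,v0) N3.N1=(alive,v0) N3.N2=(suspect,v1) N3.N3=(suspect,v2) | N2.N0=(alive,v0) N2.N1=(alive,v0) N2.N2=(suspect,v1) N2.N3=(suspect,v2)

Answer: N0=alive,0 N1=alive,0 N2=suspect,1 N3=suspect,2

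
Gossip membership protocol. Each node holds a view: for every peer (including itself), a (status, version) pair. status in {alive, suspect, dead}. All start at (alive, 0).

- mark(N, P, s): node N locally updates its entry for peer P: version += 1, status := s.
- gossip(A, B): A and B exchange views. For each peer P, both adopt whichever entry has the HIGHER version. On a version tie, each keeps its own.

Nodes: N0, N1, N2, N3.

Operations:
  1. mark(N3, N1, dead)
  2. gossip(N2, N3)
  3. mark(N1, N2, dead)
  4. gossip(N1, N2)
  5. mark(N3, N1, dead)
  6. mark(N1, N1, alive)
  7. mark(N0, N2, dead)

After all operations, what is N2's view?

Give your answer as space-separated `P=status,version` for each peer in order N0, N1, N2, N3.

Op 1: N3 marks N1=dead -> (dead,v1)
Op 2: gossip N2<->N3 -> N2.N0=(alive,v0) N2.N1=(dead,v1) N2.N2=(alive,v0) N2.N3=(alive,v0) | N3.N0=(alive,v0) N3.N1=(dead,v1) N3.N2=(alive,v0) N3.N3=(alive,v0)
Op 3: N1 marks N2=dead -> (dead,v1)
Op 4: gossip N1<->N2 -> N1.N0=(alive,v0) N1.N1=(dead,v1) N1.N2=(dead,v1) N1.N3=(alive,v0) | N2.N0=(alive,v0) N2.N1=(dead,v1) N2.N2=(dead,v1) N2.N3=(alive,v0)
Op 5: N3 marks N1=dead -> (dead,v2)
Op 6: N1 marks N1=alive -> (alive,v2)
Op 7: N0 marks N2=dead -> (dead,v1)

Answer: N0=alive,0 N1=dead,1 N2=dead,1 N3=alive,0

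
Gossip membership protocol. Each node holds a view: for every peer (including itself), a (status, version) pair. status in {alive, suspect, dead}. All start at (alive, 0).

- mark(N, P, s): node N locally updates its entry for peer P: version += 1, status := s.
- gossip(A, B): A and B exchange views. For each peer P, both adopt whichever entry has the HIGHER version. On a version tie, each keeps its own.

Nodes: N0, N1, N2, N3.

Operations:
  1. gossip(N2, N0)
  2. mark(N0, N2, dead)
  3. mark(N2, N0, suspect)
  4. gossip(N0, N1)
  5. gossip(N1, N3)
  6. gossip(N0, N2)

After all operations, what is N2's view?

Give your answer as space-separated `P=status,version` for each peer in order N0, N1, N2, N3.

Op 1: gossip N2<->N0 -> N2.N0=(alive,v0) N2.N1=(alive,v0) N2.N2=(alive,v0) N2.N3=(alive,v0) | N0.N0=(alive,v0) N0.N1=(alive,v0) N0.N2=(alive,v0) N0.N3=(alive,v0)
Op 2: N0 marks N2=dead -> (dead,v1)
Op 3: N2 marks N0=suspect -> (suspect,v1)
Op 4: gossip N0<->N1 -> N0.N0=(alive,v0) N0.N1=(alive,v0) N0.N2=(dead,v1) N0.N3=(alive,v0) | N1.N0=(alive,v0) N1.N1=(alive,v0) N1.N2=(dead,v1) N1.N3=(alive,v0)
Op 5: gossip N1<->N3 -> N1.N0=(alive,v0) N1.N1=(alive,v0) N1.N2=(dead,v1) N1.N3=(alive,v0) | N3.N0=(alive,v0) N3.N1=(alive,v0) N3.N2=(dead,v1) N3.N3=(alive,v0)
Op 6: gossip N0<->N2 -> N0.N0=(suspect,v1) N0.N1=(alive,v0) N0.N2=(dead,v1) N0.N3=(alive,v0) | N2.N0=(suspect,v1) N2.N1=(alive,v0) N2.N2=(dead,v1) N2.N3=(alive,v0)

Answer: N0=suspect,1 N1=alive,0 N2=dead,1 N3=alive,0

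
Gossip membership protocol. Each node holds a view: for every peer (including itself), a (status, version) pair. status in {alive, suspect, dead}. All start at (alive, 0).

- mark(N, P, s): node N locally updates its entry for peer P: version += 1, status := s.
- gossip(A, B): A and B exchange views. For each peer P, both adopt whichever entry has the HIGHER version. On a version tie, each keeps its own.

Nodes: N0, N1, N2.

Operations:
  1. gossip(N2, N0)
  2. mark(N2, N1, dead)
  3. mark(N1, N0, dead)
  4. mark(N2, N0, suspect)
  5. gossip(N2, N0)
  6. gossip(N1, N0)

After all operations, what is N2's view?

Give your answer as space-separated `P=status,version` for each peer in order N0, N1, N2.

Op 1: gossip N2<->N0 -> N2.N0=(alive,v0) N2.N1=(alive,v0) N2.N2=(alive,v0) | N0.N0=(alive,v0) N0.N1=(alive,v0) N0.N2=(alive,v0)
Op 2: N2 marks N1=dead -> (dead,v1)
Op 3: N1 marks N0=dead -> (dead,v1)
Op 4: N2 marks N0=suspect -> (suspect,v1)
Op 5: gossip N2<->N0 -> N2.N0=(suspect,v1) N2.N1=(dead,v1) N2.N2=(alive,v0) | N0.N0=(suspect,v1) N0.N1=(dead,v1) N0.N2=(alive,v0)
Op 6: gossip N1<->N0 -> N1.N0=(dead,v1) N1.N1=(dead,v1) N1.N2=(alive,v0) | N0.N0=(suspect,v1) N0.N1=(dead,v1) N0.N2=(alive,v0)

Answer: N0=suspect,1 N1=dead,1 N2=alive,0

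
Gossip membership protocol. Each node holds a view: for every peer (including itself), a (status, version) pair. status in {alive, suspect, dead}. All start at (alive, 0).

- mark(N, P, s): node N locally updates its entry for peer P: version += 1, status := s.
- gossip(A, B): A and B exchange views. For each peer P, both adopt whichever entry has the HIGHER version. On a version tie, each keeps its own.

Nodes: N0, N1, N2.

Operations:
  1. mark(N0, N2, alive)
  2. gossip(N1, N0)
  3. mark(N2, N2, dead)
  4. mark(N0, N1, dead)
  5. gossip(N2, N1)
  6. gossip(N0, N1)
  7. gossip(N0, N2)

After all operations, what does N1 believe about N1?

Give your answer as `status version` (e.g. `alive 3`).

Op 1: N0 marks N2=alive -> (alive,v1)
Op 2: gossip N1<->N0 -> N1.N0=(alive,v0) N1.N1=(alive,v0) N1.N2=(alive,v1) | N0.N0=(alive,v0) N0.N1=(alive,v0) N0.N2=(alive,v1)
Op 3: N2 marks N2=dead -> (dead,v1)
Op 4: N0 marks N1=dead -> (dead,v1)
Op 5: gossip N2<->N1 -> N2.N0=(alive,v0) N2.N1=(alive,v0) N2.N2=(dead,v1) | N1.N0=(alive,v0) N1.N1=(alive,v0) N1.N2=(alive,v1)
Op 6: gossip N0<->N1 -> N0.N0=(alive,v0) N0.N1=(dead,v1) N0.N2=(alive,v1) | N1.N0=(alive,v0) N1.N1=(dead,v1) N1.N2=(alive,v1)
Op 7: gossip N0<->N2 -> N0.N0=(alive,v0) N0.N1=(dead,v1) N0.N2=(alive,v1) | N2.N0=(alive,v0) N2.N1=(dead,v1) N2.N2=(dead,v1)

Answer: dead 1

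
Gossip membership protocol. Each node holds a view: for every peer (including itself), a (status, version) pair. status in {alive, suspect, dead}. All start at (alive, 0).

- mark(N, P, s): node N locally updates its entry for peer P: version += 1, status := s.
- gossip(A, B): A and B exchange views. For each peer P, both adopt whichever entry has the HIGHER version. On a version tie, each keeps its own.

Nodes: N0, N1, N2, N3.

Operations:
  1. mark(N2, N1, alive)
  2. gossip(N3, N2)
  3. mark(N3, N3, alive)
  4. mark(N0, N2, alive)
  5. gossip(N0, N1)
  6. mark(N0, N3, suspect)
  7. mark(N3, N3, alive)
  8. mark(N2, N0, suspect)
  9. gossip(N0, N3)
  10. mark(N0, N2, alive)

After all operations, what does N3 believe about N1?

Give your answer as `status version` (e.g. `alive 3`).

Op 1: N2 marks N1=alive -> (alive,v1)
Op 2: gossip N3<->N2 -> N3.N0=(alive,v0) N3.N1=(alive,v1) N3.N2=(alive,v0) N3.N3=(alive,v0) | N2.N0=(alive,v0) N2.N1=(alive,v1) N2.N2=(alive,v0) N2.N3=(alive,v0)
Op 3: N3 marks N3=alive -> (alive,v1)
Op 4: N0 marks N2=alive -> (alive,v1)
Op 5: gossip N0<->N1 -> N0.N0=(alive,v0) N0.N1=(alive,v0) N0.N2=(alive,v1) N0.N3=(alive,v0) | N1.N0=(alive,v0) N1.N1=(alive,v0) N1.N2=(alive,v1) N1.N3=(alive,v0)
Op 6: N0 marks N3=suspect -> (suspect,v1)
Op 7: N3 marks N3=alive -> (alive,v2)
Op 8: N2 marks N0=suspect -> (suspect,v1)
Op 9: gossip N0<->N3 -> N0.N0=(alive,v0) N0.N1=(alive,v1) N0.N2=(alive,v1) N0.N3=(alive,v2) | N3.N0=(alive,v0) N3.N1=(alive,v1) N3.N2=(alive,v1) N3.N3=(alive,v2)
Op 10: N0 marks N2=alive -> (alive,v2)

Answer: alive 1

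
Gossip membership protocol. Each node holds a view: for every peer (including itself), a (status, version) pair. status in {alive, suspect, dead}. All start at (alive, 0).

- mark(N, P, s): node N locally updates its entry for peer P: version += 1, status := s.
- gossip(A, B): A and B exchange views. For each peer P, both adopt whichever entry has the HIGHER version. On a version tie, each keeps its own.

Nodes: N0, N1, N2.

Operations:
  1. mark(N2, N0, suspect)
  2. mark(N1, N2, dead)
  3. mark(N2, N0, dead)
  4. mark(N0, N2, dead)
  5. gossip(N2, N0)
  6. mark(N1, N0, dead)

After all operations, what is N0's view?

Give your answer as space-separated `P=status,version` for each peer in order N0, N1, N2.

Answer: N0=dead,2 N1=alive,0 N2=dead,1

Derivation:
Op 1: N2 marks N0=suspect -> (suspect,v1)
Op 2: N1 marks N2=dead -> (dead,v1)
Op 3: N2 marks N0=dead -> (dead,v2)
Op 4: N0 marks N2=dead -> (dead,v1)
Op 5: gossip N2<->N0 -> N2.N0=(dead,v2) N2.N1=(alive,v0) N2.N2=(dead,v1) | N0.N0=(dead,v2) N0.N1=(alive,v0) N0.N2=(dead,v1)
Op 6: N1 marks N0=dead -> (dead,v1)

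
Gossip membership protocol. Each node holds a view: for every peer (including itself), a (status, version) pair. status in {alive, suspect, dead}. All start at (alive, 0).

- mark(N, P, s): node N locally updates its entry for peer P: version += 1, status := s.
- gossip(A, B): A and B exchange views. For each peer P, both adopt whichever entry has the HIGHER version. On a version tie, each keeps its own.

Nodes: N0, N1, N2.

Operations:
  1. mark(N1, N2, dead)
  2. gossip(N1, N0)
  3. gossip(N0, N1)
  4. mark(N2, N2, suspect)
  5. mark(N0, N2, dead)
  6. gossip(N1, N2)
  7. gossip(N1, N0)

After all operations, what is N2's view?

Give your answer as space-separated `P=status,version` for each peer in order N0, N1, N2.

Op 1: N1 marks N2=dead -> (dead,v1)
Op 2: gossip N1<->N0 -> N1.N0=(alive,v0) N1.N1=(alive,v0) N1.N2=(dead,v1) | N0.N0=(alive,v0) N0.N1=(alive,v0) N0.N2=(dead,v1)
Op 3: gossip N0<->N1 -> N0.N0=(alive,v0) N0.N1=(alive,v0) N0.N2=(dead,v1) | N1.N0=(alive,v0) N1.N1=(alive,v0) N1.N2=(dead,v1)
Op 4: N2 marks N2=suspect -> (suspect,v1)
Op 5: N0 marks N2=dead -> (dead,v2)
Op 6: gossip N1<->N2 -> N1.N0=(alive,v0) N1.N1=(alive,v0) N1.N2=(dead,v1) | N2.N0=(alive,v0) N2.N1=(alive,v0) N2.N2=(suspect,v1)
Op 7: gossip N1<->N0 -> N1.N0=(alive,v0) N1.N1=(alive,v0) N1.N2=(dead,v2) | N0.N0=(alive,v0) N0.N1=(alive,v0) N0.N2=(dead,v2)

Answer: N0=alive,0 N1=alive,0 N2=suspect,1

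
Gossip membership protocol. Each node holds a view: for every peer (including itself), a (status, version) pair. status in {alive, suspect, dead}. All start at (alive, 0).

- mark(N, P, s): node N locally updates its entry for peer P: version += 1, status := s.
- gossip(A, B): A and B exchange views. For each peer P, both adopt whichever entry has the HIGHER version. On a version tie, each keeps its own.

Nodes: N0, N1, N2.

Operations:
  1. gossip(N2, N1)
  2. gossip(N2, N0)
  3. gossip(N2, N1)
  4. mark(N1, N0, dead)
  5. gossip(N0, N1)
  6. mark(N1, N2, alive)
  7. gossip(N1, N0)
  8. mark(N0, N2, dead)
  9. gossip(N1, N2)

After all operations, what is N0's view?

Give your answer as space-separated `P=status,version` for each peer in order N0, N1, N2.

Answer: N0=dead,1 N1=alive,0 N2=dead,2

Derivation:
Op 1: gossip N2<->N1 -> N2.N0=(alive,v0) N2.N1=(alive,v0) N2.N2=(alive,v0) | N1.N0=(alive,v0) N1.N1=(alive,v0) N1.N2=(alive,v0)
Op 2: gossip N2<->N0 -> N2.N0=(alive,v0) N2.N1=(alive,v0) N2.N2=(alive,v0) | N0.N0=(alive,v0) N0.N1=(alive,v0) N0.N2=(alive,v0)
Op 3: gossip N2<->N1 -> N2.N0=(alive,v0) N2.N1=(alive,v0) N2.N2=(alive,v0) | N1.N0=(alive,v0) N1.N1=(alive,v0) N1.N2=(alive,v0)
Op 4: N1 marks N0=dead -> (dead,v1)
Op 5: gossip N0<->N1 -> N0.N0=(dead,v1) N0.N1=(alive,v0) N0.N2=(alive,v0) | N1.N0=(dead,v1) N1.N1=(alive,v0) N1.N2=(alive,v0)
Op 6: N1 marks N2=alive -> (alive,v1)
Op 7: gossip N1<->N0 -> N1.N0=(dead,v1) N1.N1=(alive,v0) N1.N2=(alive,v1) | N0.N0=(dead,v1) N0.N1=(alive,v0) N0.N2=(alive,v1)
Op 8: N0 marks N2=dead -> (dead,v2)
Op 9: gossip N1<->N2 -> N1.N0=(dead,v1) N1.N1=(alive,v0) N1.N2=(alive,v1) | N2.N0=(dead,v1) N2.N1=(alive,v0) N2.N2=(alive,v1)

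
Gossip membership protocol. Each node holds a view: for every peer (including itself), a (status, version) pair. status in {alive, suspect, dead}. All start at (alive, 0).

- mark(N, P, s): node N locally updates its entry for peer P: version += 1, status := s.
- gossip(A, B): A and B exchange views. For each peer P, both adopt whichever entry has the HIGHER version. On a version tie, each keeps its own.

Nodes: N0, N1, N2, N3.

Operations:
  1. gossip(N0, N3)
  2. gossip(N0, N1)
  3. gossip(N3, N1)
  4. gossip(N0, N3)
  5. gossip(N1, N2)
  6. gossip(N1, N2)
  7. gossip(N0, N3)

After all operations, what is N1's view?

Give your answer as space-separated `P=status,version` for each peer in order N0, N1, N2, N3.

Answer: N0=alive,0 N1=alive,0 N2=alive,0 N3=alive,0

Derivation:
Op 1: gossip N0<->N3 -> N0.N0=(alive,v0) N0.N1=(alive,v0) N0.N2=(alive,v0) N0.N3=(alive,v0) | N3.N0=(alive,v0) N3.N1=(alive,v0) N3.N2=(alive,v0) N3.N3=(alive,v0)
Op 2: gossip N0<->N1 -> N0.N0=(alive,v0) N0.N1=(alive,v0) N0.N2=(alive,v0) N0.N3=(alive,v0) | N1.N0=(alive,v0) N1.N1=(alive,v0) N1.N2=(alive,v0) N1.N3=(alive,v0)
Op 3: gossip N3<->N1 -> N3.N0=(alive,v0) N3.N1=(alive,v0) N3.N2=(alive,v0) N3.N3=(alive,v0) | N1.N0=(alive,v0) N1.N1=(alive,v0) N1.N2=(alive,v0) N1.N3=(alive,v0)
Op 4: gossip N0<->N3 -> N0.N0=(alive,v0) N0.N1=(alive,v0) N0.N2=(alive,v0) N0.N3=(alive,v0) | N3.N0=(alive,v0) N3.N1=(alive,v0) N3.N2=(alive,v0) N3.N3=(alive,v0)
Op 5: gossip N1<->N2 -> N1.N0=(alive,v0) N1.N1=(alive,v0) N1.N2=(alive,v0) N1.N3=(alive,v0) | N2.N0=(alive,v0) N2.N1=(alive,v0) N2.N2=(alive,v0) N2.N3=(alive,v0)
Op 6: gossip N1<->N2 -> N1.N0=(alive,v0) N1.N1=(alive,v0) N1.N2=(alive,v0) N1.N3=(alive,v0) | N2.N0=(alive,v0) N2.N1=(alive,v0) N2.N2=(alive,v0) N2.N3=(alive,v0)
Op 7: gossip N0<->N3 -> N0.N0=(alive,v0) N0.N1=(alive,v0) N0.N2=(alive,v0) N0.N3=(alive,v0) | N3.N0=(alive,v0) N3.N1=(alive,v0) N3.N2=(alive,v0) N3.N3=(alive,v0)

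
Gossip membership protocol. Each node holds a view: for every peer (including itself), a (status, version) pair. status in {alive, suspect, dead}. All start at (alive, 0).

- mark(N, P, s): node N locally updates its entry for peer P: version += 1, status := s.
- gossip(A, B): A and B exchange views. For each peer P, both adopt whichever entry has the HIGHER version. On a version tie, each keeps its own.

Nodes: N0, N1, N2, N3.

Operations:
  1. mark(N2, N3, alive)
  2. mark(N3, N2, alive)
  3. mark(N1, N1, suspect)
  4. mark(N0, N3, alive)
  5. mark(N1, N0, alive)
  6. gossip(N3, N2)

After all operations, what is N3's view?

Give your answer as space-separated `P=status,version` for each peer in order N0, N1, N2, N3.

Answer: N0=alive,0 N1=alive,0 N2=alive,1 N3=alive,1

Derivation:
Op 1: N2 marks N3=alive -> (alive,v1)
Op 2: N3 marks N2=alive -> (alive,v1)
Op 3: N1 marks N1=suspect -> (suspect,v1)
Op 4: N0 marks N3=alive -> (alive,v1)
Op 5: N1 marks N0=alive -> (alive,v1)
Op 6: gossip N3<->N2 -> N3.N0=(alive,v0) N3.N1=(alive,v0) N3.N2=(alive,v1) N3.N3=(alive,v1) | N2.N0=(alive,v0) N2.N1=(alive,v0) N2.N2=(alive,v1) N2.N3=(alive,v1)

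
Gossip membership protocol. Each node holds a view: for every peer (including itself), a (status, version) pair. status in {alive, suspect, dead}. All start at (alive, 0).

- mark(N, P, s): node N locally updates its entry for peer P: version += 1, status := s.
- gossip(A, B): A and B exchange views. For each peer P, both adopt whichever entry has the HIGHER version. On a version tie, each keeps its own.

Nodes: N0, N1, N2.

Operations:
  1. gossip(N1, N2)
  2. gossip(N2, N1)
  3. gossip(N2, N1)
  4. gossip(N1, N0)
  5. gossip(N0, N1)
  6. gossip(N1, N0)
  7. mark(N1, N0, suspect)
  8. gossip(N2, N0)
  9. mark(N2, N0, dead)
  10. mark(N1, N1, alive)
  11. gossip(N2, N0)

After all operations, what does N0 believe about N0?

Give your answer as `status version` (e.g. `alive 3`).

Op 1: gossip N1<->N2 -> N1.N0=(alive,v0) N1.N1=(alive,v0) N1.N2=(alive,v0) | N2.N0=(alive,v0) N2.N1=(alive,v0) N2.N2=(alive,v0)
Op 2: gossip N2<->N1 -> N2.N0=(alive,v0) N2.N1=(alive,v0) N2.N2=(alive,v0) | N1.N0=(alive,v0) N1.N1=(alive,v0) N1.N2=(alive,v0)
Op 3: gossip N2<->N1 -> N2.N0=(alive,v0) N2.N1=(alive,v0) N2.N2=(alive,v0) | N1.N0=(alive,v0) N1.N1=(alive,v0) N1.N2=(alive,v0)
Op 4: gossip N1<->N0 -> N1.N0=(alive,v0) N1.N1=(alive,v0) N1.N2=(alive,v0) | N0.N0=(alive,v0) N0.N1=(alive,v0) N0.N2=(alive,v0)
Op 5: gossip N0<->N1 -> N0.N0=(alive,v0) N0.N1=(alive,v0) N0.N2=(alive,v0) | N1.N0=(alive,v0) N1.N1=(alive,v0) N1.N2=(alive,v0)
Op 6: gossip N1<->N0 -> N1.N0=(alive,v0) N1.N1=(alive,v0) N1.N2=(alive,v0) | N0.N0=(alive,v0) N0.N1=(alive,v0) N0.N2=(alive,v0)
Op 7: N1 marks N0=suspect -> (suspect,v1)
Op 8: gossip N2<->N0 -> N2.N0=(alive,v0) N2.N1=(alive,v0) N2.N2=(alive,v0) | N0.N0=(alive,v0) N0.N1=(alive,v0) N0.N2=(alive,v0)
Op 9: N2 marks N0=dead -> (dead,v1)
Op 10: N1 marks N1=alive -> (alive,v1)
Op 11: gossip N2<->N0 -> N2.N0=(dead,v1) N2.N1=(alive,v0) N2.N2=(alive,v0) | N0.N0=(dead,v1) N0.N1=(alive,v0) N0.N2=(alive,v0)

Answer: dead 1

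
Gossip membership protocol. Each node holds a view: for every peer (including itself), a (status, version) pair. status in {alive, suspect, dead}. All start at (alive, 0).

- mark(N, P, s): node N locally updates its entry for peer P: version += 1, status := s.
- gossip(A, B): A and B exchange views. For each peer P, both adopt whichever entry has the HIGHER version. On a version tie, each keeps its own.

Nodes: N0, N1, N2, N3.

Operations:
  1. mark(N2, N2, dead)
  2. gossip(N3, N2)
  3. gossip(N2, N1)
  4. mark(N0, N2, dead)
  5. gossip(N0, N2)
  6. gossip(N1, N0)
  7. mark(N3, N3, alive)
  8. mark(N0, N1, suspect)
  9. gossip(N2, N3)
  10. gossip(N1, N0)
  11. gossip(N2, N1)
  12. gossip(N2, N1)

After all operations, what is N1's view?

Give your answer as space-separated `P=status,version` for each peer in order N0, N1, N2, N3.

Op 1: N2 marks N2=dead -> (dead,v1)
Op 2: gossip N3<->N2 -> N3.N0=(alive,v0) N3.N1=(alive,v0) N3.N2=(dead,v1) N3.N3=(alive,v0) | N2.N0=(alive,v0) N2.N1=(alive,v0) N2.N2=(dead,v1) N2.N3=(alive,v0)
Op 3: gossip N2<->N1 -> N2.N0=(alive,v0) N2.N1=(alive,v0) N2.N2=(dead,v1) N2.N3=(alive,v0) | N1.N0=(alive,v0) N1.N1=(alive,v0) N1.N2=(dead,v1) N1.N3=(alive,v0)
Op 4: N0 marks N2=dead -> (dead,v1)
Op 5: gossip N0<->N2 -> N0.N0=(alive,v0) N0.N1=(alive,v0) N0.N2=(dead,v1) N0.N3=(alive,v0) | N2.N0=(alive,v0) N2.N1=(alive,v0) N2.N2=(dead,v1) N2.N3=(alive,v0)
Op 6: gossip N1<->N0 -> N1.N0=(alive,v0) N1.N1=(alive,v0) N1.N2=(dead,v1) N1.N3=(alive,v0) | N0.N0=(alive,v0) N0.N1=(alive,v0) N0.N2=(dead,v1) N0.N3=(alive,v0)
Op 7: N3 marks N3=alive -> (alive,v1)
Op 8: N0 marks N1=suspect -> (suspect,v1)
Op 9: gossip N2<->N3 -> N2.N0=(alive,v0) N2.N1=(alive,v0) N2.N2=(dead,v1) N2.N3=(alive,v1) | N3.N0=(alive,v0) N3.N1=(alive,v0) N3.N2=(dead,v1) N3.N3=(alive,v1)
Op 10: gossip N1<->N0 -> N1.N0=(alive,v0) N1.N1=(suspect,v1) N1.N2=(dead,v1) N1.N3=(alive,v0) | N0.N0=(alive,v0) N0.N1=(suspect,v1) N0.N2=(dead,v1) N0.N3=(alive,v0)
Op 11: gossip N2<->N1 -> N2.N0=(alive,v0) N2.N1=(suspect,v1) N2.N2=(dead,v1) N2.N3=(alive,v1) | N1.N0=(alive,v0) N1.N1=(suspect,v1) N1.N2=(dead,v1) N1.N3=(alive,v1)
Op 12: gossip N2<->N1 -> N2.N0=(alive,v0) N2.N1=(suspect,v1) N2.N2=(dead,v1) N2.N3=(alive,v1) | N1.N0=(alive,v0) N1.N1=(suspect,v1) N1.N2=(dead,v1) N1.N3=(alive,v1)

Answer: N0=alive,0 N1=suspect,1 N2=dead,1 N3=alive,1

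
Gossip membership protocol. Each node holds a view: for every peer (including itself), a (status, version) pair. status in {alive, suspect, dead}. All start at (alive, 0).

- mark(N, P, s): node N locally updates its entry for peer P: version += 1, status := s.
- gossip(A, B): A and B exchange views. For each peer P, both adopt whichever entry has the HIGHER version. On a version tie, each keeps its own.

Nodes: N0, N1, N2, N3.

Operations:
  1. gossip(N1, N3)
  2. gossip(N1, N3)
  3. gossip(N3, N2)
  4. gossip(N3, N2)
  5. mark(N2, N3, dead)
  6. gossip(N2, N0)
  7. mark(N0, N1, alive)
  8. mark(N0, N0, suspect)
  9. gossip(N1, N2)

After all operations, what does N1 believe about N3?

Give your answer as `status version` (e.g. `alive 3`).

Answer: dead 1

Derivation:
Op 1: gossip N1<->N3 -> N1.N0=(alive,v0) N1.N1=(alive,v0) N1.N2=(alive,v0) N1.N3=(alive,v0) | N3.N0=(alive,v0) N3.N1=(alive,v0) N3.N2=(alive,v0) N3.N3=(alive,v0)
Op 2: gossip N1<->N3 -> N1.N0=(alive,v0) N1.N1=(alive,v0) N1.N2=(alive,v0) N1.N3=(alive,v0) | N3.N0=(alive,v0) N3.N1=(alive,v0) N3.N2=(alive,v0) N3.N3=(alive,v0)
Op 3: gossip N3<->N2 -> N3.N0=(alive,v0) N3.N1=(alive,v0) N3.N2=(alive,v0) N3.N3=(alive,v0) | N2.N0=(alive,v0) N2.N1=(alive,v0) N2.N2=(alive,v0) N2.N3=(alive,v0)
Op 4: gossip N3<->N2 -> N3.N0=(alive,v0) N3.N1=(alive,v0) N3.N2=(alive,v0) N3.N3=(alive,v0) | N2.N0=(alive,v0) N2.N1=(alive,v0) N2.N2=(alive,v0) N2.N3=(alive,v0)
Op 5: N2 marks N3=dead -> (dead,v1)
Op 6: gossip N2<->N0 -> N2.N0=(alive,v0) N2.N1=(alive,v0) N2.N2=(alive,v0) N2.N3=(dead,v1) | N0.N0=(alive,v0) N0.N1=(alive,v0) N0.N2=(alive,v0) N0.N3=(dead,v1)
Op 7: N0 marks N1=alive -> (alive,v1)
Op 8: N0 marks N0=suspect -> (suspect,v1)
Op 9: gossip N1<->N2 -> N1.N0=(alive,v0) N1.N1=(alive,v0) N1.N2=(alive,v0) N1.N3=(dead,v1) | N2.N0=(alive,v0) N2.N1=(alive,v0) N2.N2=(alive,v0) N2.N3=(dead,v1)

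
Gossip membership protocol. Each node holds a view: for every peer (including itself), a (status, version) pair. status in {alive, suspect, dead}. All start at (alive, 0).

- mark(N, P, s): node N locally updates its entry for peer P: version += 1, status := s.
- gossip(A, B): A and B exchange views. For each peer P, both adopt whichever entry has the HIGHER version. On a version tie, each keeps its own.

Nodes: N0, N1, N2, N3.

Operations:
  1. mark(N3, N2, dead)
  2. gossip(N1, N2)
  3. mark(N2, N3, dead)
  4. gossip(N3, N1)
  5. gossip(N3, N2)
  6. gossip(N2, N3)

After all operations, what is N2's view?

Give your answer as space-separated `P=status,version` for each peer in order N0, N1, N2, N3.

Answer: N0=alive,0 N1=alive,0 N2=dead,1 N3=dead,1

Derivation:
Op 1: N3 marks N2=dead -> (dead,v1)
Op 2: gossip N1<->N2 -> N1.N0=(alive,v0) N1.N1=(alive,v0) N1.N2=(alive,v0) N1.N3=(alive,v0) | N2.N0=(alive,v0) N2.N1=(alive,v0) N2.N2=(alive,v0) N2.N3=(alive,v0)
Op 3: N2 marks N3=dead -> (dead,v1)
Op 4: gossip N3<->N1 -> N3.N0=(alive,v0) N3.N1=(alive,v0) N3.N2=(dead,v1) N3.N3=(alive,v0) | N1.N0=(alive,v0) N1.N1=(alive,v0) N1.N2=(dead,v1) N1.N3=(alive,v0)
Op 5: gossip N3<->N2 -> N3.N0=(alive,v0) N3.N1=(alive,v0) N3.N2=(dead,v1) N3.N3=(dead,v1) | N2.N0=(alive,v0) N2.N1=(alive,v0) N2.N2=(dead,v1) N2.N3=(dead,v1)
Op 6: gossip N2<->N3 -> N2.N0=(alive,v0) N2.N1=(alive,v0) N2.N2=(dead,v1) N2.N3=(dead,v1) | N3.N0=(alive,v0) N3.N1=(alive,v0) N3.N2=(dead,v1) N3.N3=(dead,v1)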